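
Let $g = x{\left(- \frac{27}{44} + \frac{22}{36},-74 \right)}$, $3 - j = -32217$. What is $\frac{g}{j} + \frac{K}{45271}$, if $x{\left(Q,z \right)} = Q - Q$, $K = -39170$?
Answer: $- \frac{39170}{45271} \approx -0.86523$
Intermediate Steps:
$j = 32220$ ($j = 3 - -32217 = 3 + 32217 = 32220$)
$x{\left(Q,z \right)} = 0$
$g = 0$
$\frac{g}{j} + \frac{K}{45271} = \frac{0}{32220} - \frac{39170}{45271} = 0 \cdot \frac{1}{32220} - \frac{39170}{45271} = 0 - \frac{39170}{45271} = - \frac{39170}{45271}$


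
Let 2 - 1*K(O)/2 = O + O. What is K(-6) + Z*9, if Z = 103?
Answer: 955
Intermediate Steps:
K(O) = 4 - 4*O (K(O) = 4 - 2*(O + O) = 4 - 4*O)
K(-6) + Z*9 = (4 - 4*(-6)) + 103*9 = (4 + 24) + 927 = 28 + 927 = 955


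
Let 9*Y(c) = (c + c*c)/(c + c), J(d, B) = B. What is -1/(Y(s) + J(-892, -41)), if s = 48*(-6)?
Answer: 18/1025 ≈ 0.017561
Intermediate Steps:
s = -288
Y(c) = (c + c**2)/(18*c) (Y(c) = ((c + c*c)/(c + c))/9 = ((c + c**2)/((2*c)))/9 = ((c + c**2)*(1/(2*c)))/9 = ((c + c**2)/(2*c))/9 = (c + c**2)/(18*c))
-1/(Y(s) + J(-892, -41)) = -1/((1/18 + (1/18)*(-288)) - 41) = -1/((1/18 - 16) - 41) = -1/(-287/18 - 41) = -1/(-1025/18) = -1*(-18/1025) = 18/1025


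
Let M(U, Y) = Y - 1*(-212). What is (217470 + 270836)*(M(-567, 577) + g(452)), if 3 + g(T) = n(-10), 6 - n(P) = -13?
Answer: 393086330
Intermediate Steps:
n(P) = 19 (n(P) = 6 - 1*(-13) = 6 + 13 = 19)
g(T) = 16 (g(T) = -3 + 19 = 16)
M(U, Y) = 212 + Y (M(U, Y) = Y + 212 = 212 + Y)
(217470 + 270836)*(M(-567, 577) + g(452)) = (217470 + 270836)*((212 + 577) + 16) = 488306*(789 + 16) = 488306*805 = 393086330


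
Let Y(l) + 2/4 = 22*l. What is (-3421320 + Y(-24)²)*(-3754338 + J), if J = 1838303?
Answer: 24080787277085/4 ≈ 6.0202e+12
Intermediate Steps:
Y(l) = -½ + 22*l
(-3421320 + Y(-24)²)*(-3754338 + J) = (-3421320 + (-½ + 22*(-24))²)*(-3754338 + 1838303) = (-3421320 + (-½ - 528)²)*(-1916035) = (-3421320 + (-1057/2)²)*(-1916035) = (-3421320 + 1117249/4)*(-1916035) = -12568031/4*(-1916035) = 24080787277085/4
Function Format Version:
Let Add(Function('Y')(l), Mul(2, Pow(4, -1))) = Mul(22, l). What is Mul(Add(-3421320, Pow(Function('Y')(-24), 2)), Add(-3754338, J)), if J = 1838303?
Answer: Rational(24080787277085, 4) ≈ 6.0202e+12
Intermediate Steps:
Function('Y')(l) = Add(Rational(-1, 2), Mul(22, l))
Mul(Add(-3421320, Pow(Function('Y')(-24), 2)), Add(-3754338, J)) = Mul(Add(-3421320, Pow(Add(Rational(-1, 2), Mul(22, -24)), 2)), Add(-3754338, 1838303)) = Mul(Add(-3421320, Pow(Add(Rational(-1, 2), -528), 2)), -1916035) = Mul(Add(-3421320, Pow(Rational(-1057, 2), 2)), -1916035) = Mul(Add(-3421320, Rational(1117249, 4)), -1916035) = Mul(Rational(-12568031, 4), -1916035) = Rational(24080787277085, 4)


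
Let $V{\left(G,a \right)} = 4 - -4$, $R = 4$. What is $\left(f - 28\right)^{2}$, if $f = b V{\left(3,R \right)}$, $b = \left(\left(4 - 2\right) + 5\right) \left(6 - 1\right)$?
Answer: $63504$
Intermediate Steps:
$V{\left(G,a \right)} = 8$ ($V{\left(G,a \right)} = 4 + 4 = 8$)
$b = 35$ ($b = \left(2 + 5\right) 5 = 7 \cdot 5 = 35$)
$f = 280$ ($f = 35 \cdot 8 = 280$)
$\left(f - 28\right)^{2} = \left(280 - 28\right)^{2} = 252^{2} = 63504$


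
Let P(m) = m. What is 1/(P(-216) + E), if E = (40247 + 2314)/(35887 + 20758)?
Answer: -56645/12192759 ≈ -0.0046458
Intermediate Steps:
E = 42561/56645 ≈ 0.75136
1/(P(-216) + E) = 1/(-216 + 42561/56645) = 1/(-12192759/56645) = -56645/12192759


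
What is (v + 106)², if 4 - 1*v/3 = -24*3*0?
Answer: 13924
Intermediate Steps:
v = 12 (v = 12 - 3*(-24*3)*0 = 12 - 3*(-4*18)*0 = 12 - (-216)*0 = 12 - 3*0 = 12 + 0 = 12)
(v + 106)² = (12 + 106)² = 118² = 13924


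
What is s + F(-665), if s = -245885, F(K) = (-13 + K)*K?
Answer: 204985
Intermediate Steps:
F(K) = K*(-13 + K)
s + F(-665) = -245885 - 665*(-13 - 665) = -245885 - 665*(-678) = -245885 + 450870 = 204985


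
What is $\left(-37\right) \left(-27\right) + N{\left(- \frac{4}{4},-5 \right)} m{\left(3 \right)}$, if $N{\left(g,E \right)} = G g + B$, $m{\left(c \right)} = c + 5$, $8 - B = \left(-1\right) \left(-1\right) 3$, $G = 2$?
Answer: $1023$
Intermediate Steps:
$B = 5$ ($B = 8 - \left(-1\right) \left(-1\right) 3 = 8 - 1 \cdot 3 = 8 - 3 = 5$)
$m{\left(c \right)} = 5 + c$
$N{\left(g,E \right)} = 5 + 2 g$ ($N{\left(g,E \right)} = 2 g + 5 = 5 + 2 g$)
$\left(-37\right) \left(-27\right) + N{\left(- \frac{4}{4},-5 \right)} m{\left(3 \right)} = \left(-37\right) \left(-27\right) + \left(5 + 2 \left(- \frac{4}{4}\right)\right) \left(5 + 3\right) = 999 + \left(5 + 2 \left(\left(-4\right) \frac{1}{4}\right)\right) 8 = 999 + \left(5 + 2 \left(-1\right)\right) 8 = 999 + \left(5 - 2\right) 8 = 999 + 3 \cdot 8 = 999 + 24 = 1023$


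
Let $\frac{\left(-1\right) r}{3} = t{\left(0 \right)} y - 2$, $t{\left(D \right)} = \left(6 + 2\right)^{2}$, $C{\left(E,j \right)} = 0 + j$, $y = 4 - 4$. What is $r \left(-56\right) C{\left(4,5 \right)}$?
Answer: $-1680$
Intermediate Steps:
$y = 0$
$C{\left(E,j \right)} = j$
$t{\left(D \right)} = 64$ ($t{\left(D \right)} = 8^{2} = 64$)
$r = 6$ ($r = - 3 \left(64 \cdot 0 - 2\right) = - 3 \left(0 - 2\right) = \left(-3\right) \left(-2\right) = 6$)
$r \left(-56\right) C{\left(4,5 \right)} = 6 \left(-56\right) 5 = \left(-336\right) 5 = -1680$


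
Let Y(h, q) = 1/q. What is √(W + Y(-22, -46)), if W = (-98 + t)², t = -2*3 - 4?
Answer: √24680978/46 ≈ 108.00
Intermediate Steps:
t = -10 (t = -6 - 4 = -10)
W = 11664 (W = (-98 - 10)² = (-108)² = 11664)
√(W + Y(-22, -46)) = √(11664 + 1/(-46)) = √(11664 - 1/46) = √(536543/46) = √24680978/46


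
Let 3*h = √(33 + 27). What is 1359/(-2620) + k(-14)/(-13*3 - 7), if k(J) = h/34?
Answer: -1359/2620 - √15/2346 ≈ -0.52035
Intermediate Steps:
h = 2*√15/3 (h = √(33 + 27)/3 = √60/3 = (2*√15)/3 = 2*√15/3 ≈ 2.5820)
k(J) = √15/51 (k(J) = (2*√15/3)/34 = (2*√15/3)*(1/34) = √15/51)
1359/(-2620) + k(-14)/(-13*3 - 7) = 1359/(-2620) + (√15/51)/(-13*3 - 7) = 1359*(-1/2620) + (√15/51)/(-39 - 7) = -1359/2620 + (√15/51)/(-46) = -1359/2620 + (√15/51)*(-1/46) = -1359/2620 - √15/2346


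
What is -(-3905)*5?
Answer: 19525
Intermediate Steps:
-(-3905)*5 = -55*(-355) = 19525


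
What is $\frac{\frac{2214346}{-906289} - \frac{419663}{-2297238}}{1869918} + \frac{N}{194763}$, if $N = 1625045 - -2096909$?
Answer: $\frac{4829976099923975917335107}{252743772400200457007796} \approx 19.11$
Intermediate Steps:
$N = 3721954$ ($N = 1625045 + 2096909 = 3721954$)
$\frac{\frac{2214346}{-906289} - \frac{419663}{-2297238}}{1869918} + \frac{N}{194763} = \frac{\frac{2214346}{-906289} - \frac{419663}{-2297238}}{1869918} + \frac{3721954}{194763} = \left(2214346 \left(- \frac{1}{906289}\right) - - \frac{419663}{2297238}\right) \frac{1}{1869918} + 3721954 \cdot \frac{1}{194763} = \left(- \frac{2214346}{906289} + \frac{419663}{2297238}\right) \frac{1}{1869918} + \frac{3721954}{194763} = \left(- \frac{4706543815741}{2081961529782}\right) \frac{1}{1869918} + \frac{3721954}{194763} = - \frac{4706543815741}{3893097339846897876} + \frac{3721954}{194763} = \frac{4829976099923975917335107}{252743772400200457007796}$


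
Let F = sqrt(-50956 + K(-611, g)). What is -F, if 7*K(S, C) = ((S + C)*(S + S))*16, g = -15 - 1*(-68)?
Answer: -2*sqrt(18468317)/7 ≈ -1227.9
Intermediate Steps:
g = 53 (g = -15 + 68 = 53)
K(S, C) = 32*S*(C + S)/7 (K(S, C) = (((S + C)*(S + S))*16)/7 = (((C + S)*(2*S))*16)/7 = ((2*S*(C + S))*16)/7 = (32*S*(C + S))/7 = 32*S*(C + S)/7)
F = 2*sqrt(18468317)/7 (F = sqrt(-50956 + (32/7)*(-611)*(53 - 611)) = sqrt(-50956 + (32/7)*(-611)*(-558)) = sqrt(-50956 + 10910016/7) = sqrt(10553324/7) = 2*sqrt(18468317)/7 ≈ 1227.9)
-F = -2*sqrt(18468317)/7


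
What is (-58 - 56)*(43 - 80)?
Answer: 4218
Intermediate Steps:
(-58 - 56)*(43 - 80) = -114*(-37) = 4218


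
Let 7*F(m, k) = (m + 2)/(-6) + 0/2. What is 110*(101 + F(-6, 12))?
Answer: 233530/21 ≈ 11120.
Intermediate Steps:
F(m, k) = -1/21 - m/42 (F(m, k) = ((m + 2)/(-6) + 0/2)/7 = ((2 + m)*(-⅙) + 0*(½))/7 = ((-⅓ - m/6) + 0)/7 = (-⅓ - m/6)/7 = -1/21 - m/42)
110*(101 + F(-6, 12)) = 110*(101 + (-1/21 - 1/42*(-6))) = 110*(101 + (-1/21 + ⅐)) = 110*(101 + 2/21) = 110*(2123/21) = 233530/21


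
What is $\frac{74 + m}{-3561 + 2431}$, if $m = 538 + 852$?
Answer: $- \frac{732}{565} \approx -1.2956$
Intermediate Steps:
$m = 1390$
$\frac{74 + m}{-3561 + 2431} = \frac{74 + 1390}{-3561 + 2431} = \frac{1464}{-1130} = 1464 \left(- \frac{1}{1130}\right) = - \frac{732}{565}$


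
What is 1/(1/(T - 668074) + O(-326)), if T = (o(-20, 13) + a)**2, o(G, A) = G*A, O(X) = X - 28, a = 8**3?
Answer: -604570/214017781 ≈ -0.0028249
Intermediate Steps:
a = 512
O(X) = -28 + X
o(G, A) = A*G
T = 63504 (T = (13*(-20) + 512)**2 = (-260 + 512)**2 = 252**2 = 63504)
1/(1/(T - 668074) + O(-326)) = 1/(1/(63504 - 668074) + (-28 - 326)) = 1/(1/(-604570) - 354) = 1/(-1/604570 - 354) = 1/(-214017781/604570) = -604570/214017781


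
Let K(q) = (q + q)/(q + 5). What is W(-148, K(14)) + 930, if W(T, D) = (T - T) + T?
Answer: 782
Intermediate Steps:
K(q) = 2*q/(5 + q) (K(q) = (2*q)/(5 + q) = 2*q/(5 + q))
W(T, D) = T (W(T, D) = 0 + T = T)
W(-148, K(14)) + 930 = -148 + 930 = 782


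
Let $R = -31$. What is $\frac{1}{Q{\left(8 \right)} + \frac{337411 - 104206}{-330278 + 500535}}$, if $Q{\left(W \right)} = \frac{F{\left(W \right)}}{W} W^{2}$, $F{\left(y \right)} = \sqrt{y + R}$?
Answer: $\frac{39704783685}{42723905156153} - \frac{231899568392 i \sqrt{23}}{42723905156153} \approx 0.00092933 - 0.026031 i$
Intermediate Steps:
$F{\left(y \right)} = \sqrt{-31 + y}$ ($F{\left(y \right)} = \sqrt{y - 31} = \sqrt{-31 + y}$)
$Q{\left(W \right)} = W \sqrt{-31 + W}$ ($Q{\left(W \right)} = \frac{\sqrt{-31 + W}}{W} W^{2} = W \sqrt{-31 + W}$)
$\frac{1}{Q{\left(8 \right)} + \frac{337411 - 104206}{-330278 + 500535}} = \frac{1}{8 \sqrt{-31 + 8} + \frac{337411 - 104206}{-330278 + 500535}} = \frac{1}{8 \sqrt{-23} + \frac{233205}{170257}} = \frac{1}{8 i \sqrt{23} + 233205 \cdot \frac{1}{170257}} = \frac{1}{8 i \sqrt{23} + \frac{233205}{170257}} = \frac{1}{\frac{233205}{170257} + 8 i \sqrt{23}}$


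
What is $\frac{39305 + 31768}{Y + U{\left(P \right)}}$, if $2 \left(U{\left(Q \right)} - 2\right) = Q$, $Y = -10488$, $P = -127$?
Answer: $- \frac{47382}{7033} \approx -6.7371$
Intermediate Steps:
$U{\left(Q \right)} = 2 + \frac{Q}{2}$
$\frac{39305 + 31768}{Y + U{\left(P \right)}} = \frac{39305 + 31768}{-10488 + \left(2 + \frac{1}{2} \left(-127\right)\right)} = \frac{71073}{-10488 + \left(2 - \frac{127}{2}\right)} = \frac{71073}{-10488 - \frac{123}{2}} = \frac{71073}{- \frac{21099}{2}} = 71073 \left(- \frac{2}{21099}\right) = - \frac{47382}{7033}$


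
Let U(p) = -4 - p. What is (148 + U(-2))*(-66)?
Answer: -9636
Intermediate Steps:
(148 + U(-2))*(-66) = (148 + (-4 - 1*(-2)))*(-66) = (148 + (-4 + 2))*(-66) = (148 - 2)*(-66) = 146*(-66) = -9636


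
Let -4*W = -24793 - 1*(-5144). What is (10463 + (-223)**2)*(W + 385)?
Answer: 318852072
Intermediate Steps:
W = 19649/4 (W = -(-24793 - 1*(-5144))/4 = -(-24793 + 5144)/4 = -1/4*(-19649) = 19649/4 ≈ 4912.3)
(10463 + (-223)**2)*(W + 385) = (10463 + (-223)**2)*(19649/4 + 385) = (10463 + 49729)*(21189/4) = 60192*(21189/4) = 318852072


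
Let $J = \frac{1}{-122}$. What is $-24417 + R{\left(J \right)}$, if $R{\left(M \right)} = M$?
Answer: $- \frac{2978875}{122} \approx -24417.0$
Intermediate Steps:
$J = - \frac{1}{122} \approx -0.0081967$
$-24417 + R{\left(J \right)} = -24417 - \frac{1}{122} = - \frac{2978875}{122}$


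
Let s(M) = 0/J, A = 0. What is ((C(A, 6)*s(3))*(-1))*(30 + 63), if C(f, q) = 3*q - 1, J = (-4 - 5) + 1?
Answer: 0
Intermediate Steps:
J = -8 (J = -9 + 1 = -8)
s(M) = 0 (s(M) = 0/(-8) = 0*(-1/8) = 0)
C(f, q) = -1 + 3*q
((C(A, 6)*s(3))*(-1))*(30 + 63) = (((-1 + 3*6)*0)*(-1))*(30 + 63) = (((-1 + 18)*0)*(-1))*93 = ((17*0)*(-1))*93 = (0*(-1))*93 = 0*93 = 0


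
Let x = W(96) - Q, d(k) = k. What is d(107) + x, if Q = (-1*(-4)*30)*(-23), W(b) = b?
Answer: 2963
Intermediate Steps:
Q = -2760 (Q = (4*30)*(-23) = 120*(-23) = -2760)
x = 2856 (x = 96 - 1*(-2760) = 96 + 2760 = 2856)
d(107) + x = 107 + 2856 = 2963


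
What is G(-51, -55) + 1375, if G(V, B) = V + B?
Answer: 1269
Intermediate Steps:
G(V, B) = B + V
G(-51, -55) + 1375 = (-55 - 51) + 1375 = -106 + 1375 = 1269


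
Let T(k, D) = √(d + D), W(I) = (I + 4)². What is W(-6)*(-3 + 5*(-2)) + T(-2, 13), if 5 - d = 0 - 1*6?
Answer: -52 + 2*√6 ≈ -47.101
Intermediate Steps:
d = 11 (d = 5 - (0 - 1*6) = 5 - (0 - 6) = 5 - 1*(-6) = 5 + 6 = 11)
W(I) = (4 + I)²
T(k, D) = √(11 + D)
W(-6)*(-3 + 5*(-2)) + T(-2, 13) = (4 - 6)²*(-3 + 5*(-2)) + √(11 + 13) = (-2)²*(-3 - 10) + √24 = 4*(-13) + 2*√6 = -52 + 2*√6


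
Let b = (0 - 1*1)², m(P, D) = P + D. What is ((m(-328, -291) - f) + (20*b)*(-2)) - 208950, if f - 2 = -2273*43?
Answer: -111872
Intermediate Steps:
m(P, D) = D + P
f = -97737 (f = 2 - 2273*43 = 2 - 97739 = -97737)
b = 1 (b = (0 - 1)² = (-1)² = 1)
((m(-328, -291) - f) + (20*b)*(-2)) - 208950 = (((-291 - 328) - 1*(-97737)) + (20*1)*(-2)) - 208950 = ((-619 + 97737) + 20*(-2)) - 208950 = (97118 - 40) - 208950 = 97078 - 208950 = -111872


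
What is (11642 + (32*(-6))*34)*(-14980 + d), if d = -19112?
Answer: -174346488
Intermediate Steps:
(11642 + (32*(-6))*34)*(-14980 + d) = (11642 + (32*(-6))*34)*(-14980 - 19112) = (11642 - 192*34)*(-34092) = (11642 - 6528)*(-34092) = 5114*(-34092) = -174346488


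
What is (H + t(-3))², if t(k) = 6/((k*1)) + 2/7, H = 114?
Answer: 617796/49 ≈ 12608.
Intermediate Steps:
t(k) = 2/7 + 6/k (t(k) = 6/k + 2*(⅐) = 6/k + 2/7 = 2/7 + 6/k)
(H + t(-3))² = (114 + (2/7 + 6/(-3)))² = (114 + (2/7 + 6*(-⅓)))² = (114 + (2/7 - 2))² = (114 - 12/7)² = (786/7)² = 617796/49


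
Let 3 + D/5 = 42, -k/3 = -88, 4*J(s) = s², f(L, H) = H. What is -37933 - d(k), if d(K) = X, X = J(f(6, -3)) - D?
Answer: -150961/4 ≈ -37740.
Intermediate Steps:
J(s) = s²/4
k = 264 (k = -3*(-88) = 264)
D = 195 (D = -15 + 5*42 = -15 + 210 = 195)
X = -771/4 (X = (¼)*(-3)² - 1*195 = (¼)*9 - 195 = 9/4 - 195 = -771/4 ≈ -192.75)
d(K) = -771/4
-37933 - d(k) = -37933 - 1*(-771/4) = -37933 + 771/4 = -150961/4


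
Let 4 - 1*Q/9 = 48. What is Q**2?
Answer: 156816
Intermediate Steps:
Q = -396 (Q = 36 - 9*48 = 36 - 432 = -396)
Q**2 = (-396)**2 = 156816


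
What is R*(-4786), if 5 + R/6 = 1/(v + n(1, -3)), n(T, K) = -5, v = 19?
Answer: 990702/7 ≈ 1.4153e+5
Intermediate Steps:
R = -207/7 (R = -30 + 6/(19 - 5) = -30 + 6/14 = -30 + 6*(1/14) = -30 + 3/7 = -207/7 ≈ -29.571)
R*(-4786) = -207/7*(-4786) = 990702/7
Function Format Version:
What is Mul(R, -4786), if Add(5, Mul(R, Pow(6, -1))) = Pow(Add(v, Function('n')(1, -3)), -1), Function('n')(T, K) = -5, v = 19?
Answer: Rational(990702, 7) ≈ 1.4153e+5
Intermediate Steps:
R = Rational(-207, 7) (R = Add(-30, Mul(6, Pow(Add(19, -5), -1))) = Add(-30, Mul(6, Pow(14, -1))) = Add(-30, Mul(6, Rational(1, 14))) = Add(-30, Rational(3, 7)) = Rational(-207, 7) ≈ -29.571)
Mul(R, -4786) = Mul(Rational(-207, 7), -4786) = Rational(990702, 7)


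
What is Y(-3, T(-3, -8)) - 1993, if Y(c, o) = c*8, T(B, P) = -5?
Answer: -2017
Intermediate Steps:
Y(c, o) = 8*c
Y(-3, T(-3, -8)) - 1993 = 8*(-3) - 1993 = -24 - 1993 = -2017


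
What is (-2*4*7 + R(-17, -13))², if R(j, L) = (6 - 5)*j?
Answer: 5329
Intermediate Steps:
R(j, L) = j (R(j, L) = 1*j = j)
(-2*4*7 + R(-17, -13))² = (-2*4*7 - 17)² = (-8*7 - 17)² = (-56 - 17)² = (-73)² = 5329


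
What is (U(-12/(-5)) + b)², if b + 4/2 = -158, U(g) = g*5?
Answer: 21904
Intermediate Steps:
U(g) = 5*g
b = -160 (b = -2 - 158 = -160)
(U(-12/(-5)) + b)² = (5*(-12/(-5)) - 160)² = (5*(-12*(-⅕)) - 160)² = (5*(12/5) - 160)² = (12 - 160)² = (-148)² = 21904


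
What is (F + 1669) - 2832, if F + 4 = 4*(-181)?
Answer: -1891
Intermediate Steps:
F = -728 (F = -4 + 4*(-181) = -4 - 724 = -728)
(F + 1669) - 2832 = (-728 + 1669) - 2832 = 941 - 2832 = -1891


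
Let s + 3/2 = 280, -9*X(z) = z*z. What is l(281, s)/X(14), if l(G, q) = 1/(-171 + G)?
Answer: -9/21560 ≈ -0.00041744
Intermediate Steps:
X(z) = -z²/9 (X(z) = -z*z/9 = -z²/9)
s = 557/2 (s = -3/2 + 280 = 557/2 ≈ 278.50)
l(281, s)/X(14) = 1/((-171 + 281)*((-⅑*14²))) = 1/(110*((-⅑*196))) = 1/(110*(-196/9)) = (1/110)*(-9/196) = -9/21560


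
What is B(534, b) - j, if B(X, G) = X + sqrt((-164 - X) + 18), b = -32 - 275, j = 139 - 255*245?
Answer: 62870 + 2*I*sqrt(170) ≈ 62870.0 + 26.077*I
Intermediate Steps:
j = -62336 (j = 139 - 62475 = -62336)
b = -307
B(X, G) = X + sqrt(-146 - X)
B(534, b) - j = (534 + sqrt(-146 - 1*534)) - 1*(-62336) = (534 + sqrt(-146 - 534)) + 62336 = (534 + sqrt(-680)) + 62336 = (534 + 2*I*sqrt(170)) + 62336 = 62870 + 2*I*sqrt(170)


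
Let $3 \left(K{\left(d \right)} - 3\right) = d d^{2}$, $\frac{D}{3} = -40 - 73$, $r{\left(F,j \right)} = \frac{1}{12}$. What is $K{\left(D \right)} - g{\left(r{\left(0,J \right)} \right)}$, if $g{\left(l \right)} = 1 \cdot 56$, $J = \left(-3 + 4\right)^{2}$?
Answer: $-12986126$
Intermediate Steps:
$J = 1$ ($J = 1^{2} = 1$)
$r{\left(F,j \right)} = \frac{1}{12}$
$g{\left(l \right)} = 56$
$D = -339$ ($D = 3 \left(-40 - 73\right) = 3 \left(-113\right) = -339$)
$K{\left(d \right)} = 3 + \frac{d^{3}}{3}$ ($K{\left(d \right)} = 3 + \frac{d d^{2}}{3} = 3 + \frac{d^{3}}{3}$)
$K{\left(D \right)} - g{\left(r{\left(0,J \right)} \right)} = \left(3 + \frac{\left(-339\right)^{3}}{3}\right) - 56 = \left(3 + \frac{1}{3} \left(-38958219\right)\right) - 56 = \left(3 - 12986073\right) - 56 = -12986070 - 56 = -12986126$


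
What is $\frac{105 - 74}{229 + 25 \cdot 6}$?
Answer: $\frac{31}{379} \approx 0.081794$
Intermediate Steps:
$\frac{105 - 74}{229 + 25 \cdot 6} = \frac{31}{229 + 150} = \frac{31}{379}$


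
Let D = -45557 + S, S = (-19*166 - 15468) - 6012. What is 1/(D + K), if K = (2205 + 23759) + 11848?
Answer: -1/32379 ≈ -3.0884e-5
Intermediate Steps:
S = -24634 (S = (-3154 - 15468) - 6012 = -18622 - 6012 = -24634)
K = 37812 (K = 25964 + 11848 = 37812)
D = -70191 (D = -45557 - 24634 = -70191)
1/(D + K) = 1/(-70191 + 37812) = 1/(-32379) = -1/32379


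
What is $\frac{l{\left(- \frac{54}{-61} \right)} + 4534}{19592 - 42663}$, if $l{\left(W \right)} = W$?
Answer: $- \frac{276628}{1407331} \approx -0.19656$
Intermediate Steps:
$\frac{l{\left(- \frac{54}{-61} \right)} + 4534}{19592 - 42663} = \frac{- \frac{54}{-61} + 4534}{19592 - 42663} = \frac{\left(-54\right) \left(- \frac{1}{61}\right) + 4534}{-23071} = \left(\frac{54}{61} + 4534\right) \left(- \frac{1}{23071}\right) = \frac{276628}{61} \left(- \frac{1}{23071}\right) = - \frac{276628}{1407331}$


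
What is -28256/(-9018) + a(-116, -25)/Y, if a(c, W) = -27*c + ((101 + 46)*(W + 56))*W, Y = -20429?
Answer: 788186549/92114361 ≈ 8.5566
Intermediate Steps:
a(c, W) = -27*c + W*(8232 + 147*W) (a(c, W) = -27*c + (147*(56 + W))*W = -27*c + (8232 + 147*W)*W = -27*c + W*(8232 + 147*W))
-28256/(-9018) + a(-116, -25)/Y = -28256/(-9018) + (-27*(-116) + 147*(-25)² + 8232*(-25))/(-20429) = -28256*(-1/9018) + (3132 + 147*625 - 205800)*(-1/20429) = 14128/4509 + (3132 + 91875 - 205800)*(-1/20429) = 14128/4509 - 110793*(-1/20429) = 14128/4509 + 110793/20429 = 788186549/92114361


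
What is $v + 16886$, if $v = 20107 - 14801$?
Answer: $22192$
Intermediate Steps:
$v = 5306$ ($v = 20107 - 14801 = 5306$)
$v + 16886 = 5306 + 16886 = 22192$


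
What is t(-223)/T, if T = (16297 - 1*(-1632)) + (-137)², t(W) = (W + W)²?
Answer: 99458/18349 ≈ 5.4203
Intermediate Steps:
t(W) = 4*W² (t(W) = (2*W)² = 4*W²)
T = 36698 (T = (16297 + 1632) + 18769 = 17929 + 18769 = 36698)
t(-223)/T = (4*(-223)²)/36698 = (4*49729)*(1/36698) = 198916*(1/36698) = 99458/18349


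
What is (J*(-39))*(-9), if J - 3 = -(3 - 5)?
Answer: 1755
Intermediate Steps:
J = 5 (J = 3 - (3 - 5) = 3 - 1*(-2) = 3 + 2 = 5)
(J*(-39))*(-9) = (5*(-39))*(-9) = -195*(-9) = 1755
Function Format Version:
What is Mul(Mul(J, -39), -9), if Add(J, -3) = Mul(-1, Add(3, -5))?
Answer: 1755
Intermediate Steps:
J = 5 (J = Add(3, Mul(-1, Add(3, -5))) = Add(3, Mul(-1, -2)) = Add(3, 2) = 5)
Mul(Mul(J, -39), -9) = Mul(Mul(5, -39), -9) = Mul(-195, -9) = 1755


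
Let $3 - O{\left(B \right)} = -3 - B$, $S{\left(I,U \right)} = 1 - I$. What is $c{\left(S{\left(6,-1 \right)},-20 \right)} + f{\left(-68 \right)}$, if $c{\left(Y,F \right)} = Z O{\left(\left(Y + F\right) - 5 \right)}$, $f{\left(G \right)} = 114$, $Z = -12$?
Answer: $402$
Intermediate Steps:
$O{\left(B \right)} = 6 + B$ ($O{\left(B \right)} = 3 - \left(-3 - B\right) = 3 + \left(3 + B\right) = 6 + B$)
$c{\left(Y,F \right)} = -12 - 12 F - 12 Y$ ($c{\left(Y,F \right)} = - 12 \left(6 - \left(5 - F - Y\right)\right) = - 12 \left(6 + \left(-5 + F + Y\right)\right) = - 12 \left(1 + F + Y\right) = -12 - 12 F - 12 Y$)
$c{\left(S{\left(6,-1 \right)},-20 \right)} + f{\left(-68 \right)} = \left(-12 - -240 - 12 \left(1 - 6\right)\right) + 114 = \left(-12 + 240 - 12 \left(1 - 6\right)\right) + 114 = \left(-12 + 240 - -60\right) + 114 = \left(-12 + 240 + 60\right) + 114 = 288 + 114 = 402$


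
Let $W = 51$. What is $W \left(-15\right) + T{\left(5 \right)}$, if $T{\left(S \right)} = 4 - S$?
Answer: $-766$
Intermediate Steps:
$W \left(-15\right) + T{\left(5 \right)} = 51 \left(-15\right) + \left(4 - 5\right) = -765 + \left(4 - 5\right) = -765 - 1 = -766$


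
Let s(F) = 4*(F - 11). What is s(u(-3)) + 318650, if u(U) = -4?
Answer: 318590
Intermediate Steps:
s(F) = -44 + 4*F (s(F) = 4*(-11 + F) = -44 + 4*F)
s(u(-3)) + 318650 = (-44 + 4*(-4)) + 318650 = (-44 - 16) + 318650 = -60 + 318650 = 318590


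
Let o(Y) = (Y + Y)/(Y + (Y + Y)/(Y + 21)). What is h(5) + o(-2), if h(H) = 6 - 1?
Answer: 143/21 ≈ 6.8095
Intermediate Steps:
h(H) = 5
o(Y) = 2*Y/(Y + 2*Y/(21 + Y)) (o(Y) = (2*Y)/(Y + (2*Y)/(21 + Y)) = (2*Y)/(Y + 2*Y/(21 + Y)) = 2*Y/(Y + 2*Y/(21 + Y)))
h(5) + o(-2) = 5 + 2*(21 - 2)/(23 - 2) = 5 + 2*19/21 = 5 + 2*(1/21)*19 = 5 + 38/21 = 143/21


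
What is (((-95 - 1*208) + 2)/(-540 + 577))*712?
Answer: -214312/37 ≈ -5792.2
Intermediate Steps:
(((-95 - 1*208) + 2)/(-540 + 577))*712 = (((-95 - 208) + 2)/37)*712 = ((-303 + 2)*(1/37))*712 = -301*1/37*712 = -301/37*712 = -214312/37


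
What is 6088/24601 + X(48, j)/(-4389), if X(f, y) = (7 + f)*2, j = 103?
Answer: 2183102/9815799 ≈ 0.22241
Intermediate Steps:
X(f, y) = 14 + 2*f
6088/24601 + X(48, j)/(-4389) = 6088/24601 + (14 + 2*48)/(-4389) = 6088*(1/24601) + (14 + 96)*(-1/4389) = 6088/24601 + 110*(-1/4389) = 6088/24601 - 10/399 = 2183102/9815799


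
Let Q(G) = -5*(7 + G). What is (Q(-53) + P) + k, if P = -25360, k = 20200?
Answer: -4930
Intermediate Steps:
Q(G) = -35 - 5*G
(Q(-53) + P) + k = ((-35 - 5*(-53)) - 25360) + 20200 = ((-35 + 265) - 25360) + 20200 = (230 - 25360) + 20200 = -25130 + 20200 = -4930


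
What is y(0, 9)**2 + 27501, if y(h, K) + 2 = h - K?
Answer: 27622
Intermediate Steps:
y(h, K) = -2 + h - K (y(h, K) = -2 + (h - K) = -2 + h - K)
y(0, 9)**2 + 27501 = (-2 + 0 - 1*9)**2 + 27501 = (-2 + 0 - 9)**2 + 27501 = (-11)**2 + 27501 = 121 + 27501 = 27622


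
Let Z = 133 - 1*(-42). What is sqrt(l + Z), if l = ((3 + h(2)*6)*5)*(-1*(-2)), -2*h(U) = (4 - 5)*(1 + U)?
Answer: sqrt(295) ≈ 17.176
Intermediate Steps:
h(U) = 1/2 + U/2 (h(U) = -(4 - 5)*(1 + U)/2 = -(-1)*(1 + U)/2 = -(-1 - U)/2 = 1/2 + U/2)
Z = 175 (Z = 133 + 42 = 175)
l = 120 (l = ((3 + (1/2 + (1/2)*2)*6)*5)*(-1*(-2)) = ((3 + (1/2 + 1)*6)*5)*2 = ((3 + (3/2)*6)*5)*2 = ((3 + 9)*5)*2 = (12*5)*2 = 60*2 = 120)
sqrt(l + Z) = sqrt(120 + 175) = sqrt(295)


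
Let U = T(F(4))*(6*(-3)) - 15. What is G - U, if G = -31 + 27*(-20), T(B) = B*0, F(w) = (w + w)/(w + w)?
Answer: -556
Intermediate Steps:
F(w) = 1 (F(w) = (2*w)/((2*w)) = (2*w)*(1/(2*w)) = 1)
T(B) = 0
U = -15 (U = 0*(6*(-3)) - 15 = 0*(-18) - 15 = 0 - 15 = -15)
G = -571 (G = -31 - 540 = -571)
G - U = -571 - 1*(-15) = -571 + 15 = -556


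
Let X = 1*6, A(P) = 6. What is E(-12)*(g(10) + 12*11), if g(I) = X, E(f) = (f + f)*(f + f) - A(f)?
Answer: 78660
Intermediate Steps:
E(f) = -6 + 4*f**2 (E(f) = (f + f)*(f + f) - 1*6 = (2*f)*(2*f) - 6 = 4*f**2 - 6 = -6 + 4*f**2)
X = 6
g(I) = 6
E(-12)*(g(10) + 12*11) = (-6 + 4*(-12)**2)*(6 + 12*11) = (-6 + 4*144)*(6 + 132) = (-6 + 576)*138 = 570*138 = 78660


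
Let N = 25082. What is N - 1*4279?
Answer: 20803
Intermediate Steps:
N - 1*4279 = 25082 - 1*4279 = 25082 - 4279 = 20803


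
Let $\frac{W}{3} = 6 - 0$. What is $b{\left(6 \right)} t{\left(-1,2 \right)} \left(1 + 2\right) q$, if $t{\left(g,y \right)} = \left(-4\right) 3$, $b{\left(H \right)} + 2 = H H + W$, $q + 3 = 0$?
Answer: $5616$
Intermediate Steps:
$q = -3$ ($q = -3 + 0 = -3$)
$W = 18$ ($W = 3 \left(6 - 0\right) = 3 \left(6 + 0\right) = 3 \cdot 6 = 18$)
$b{\left(H \right)} = 16 + H^{2}$ ($b{\left(H \right)} = -2 + \left(H H + 18\right) = -2 + \left(H^{2} + 18\right) = -2 + \left(18 + H^{2}\right) = 16 + H^{2}$)
$t{\left(g,y \right)} = -12$
$b{\left(6 \right)} t{\left(-1,2 \right)} \left(1 + 2\right) q = \left(16 + 6^{2}\right) \left(-12\right) \left(1 + 2\right) \left(-3\right) = \left(16 + 36\right) \left(-12\right) 3 \left(-3\right) = 52 \left(-12\right) \left(-9\right) = \left(-624\right) \left(-9\right) = 5616$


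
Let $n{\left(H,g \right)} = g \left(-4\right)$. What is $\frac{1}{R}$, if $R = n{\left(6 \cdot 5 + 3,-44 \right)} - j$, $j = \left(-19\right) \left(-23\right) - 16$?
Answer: $- \frac{1}{245} \approx -0.0040816$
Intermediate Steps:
$n{\left(H,g \right)} = - 4 g$
$j = 421$ ($j = 437 - 16 = 421$)
$R = -245$ ($R = \left(-4\right) \left(-44\right) - 421 = 176 - 421 = -245$)
$\frac{1}{R} = \frac{1}{-245} = - \frac{1}{245}$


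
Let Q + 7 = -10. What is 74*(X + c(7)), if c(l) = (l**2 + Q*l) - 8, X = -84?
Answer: -11988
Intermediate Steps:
Q = -17 (Q = -7 - 10 = -17)
c(l) = -8 + l**2 - 17*l (c(l) = (l**2 - 17*l) - 8 = -8 + l**2 - 17*l)
74*(X + c(7)) = 74*(-84 + (-8 + 7**2 - 17*7)) = 74*(-84 + (-8 + 49 - 119)) = 74*(-84 - 78) = 74*(-162) = -11988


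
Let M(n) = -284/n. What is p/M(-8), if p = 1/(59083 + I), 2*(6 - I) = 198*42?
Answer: 2/3900101 ≈ 5.1281e-7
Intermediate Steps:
I = -4152 (I = 6 - 99*42 = 6 - ½*8316 = 6 - 4158 = -4152)
p = 1/54931 (p = 1/(59083 - 4152) = 1/54931 ≈ 1.8205e-5)
p/M(-8) = 1/(54931*((-284/(-8)))) = 1/(54931*((-284*(-⅛)))) = 1/(54931*(71/2)) = (1/54931)*(2/71) = 2/3900101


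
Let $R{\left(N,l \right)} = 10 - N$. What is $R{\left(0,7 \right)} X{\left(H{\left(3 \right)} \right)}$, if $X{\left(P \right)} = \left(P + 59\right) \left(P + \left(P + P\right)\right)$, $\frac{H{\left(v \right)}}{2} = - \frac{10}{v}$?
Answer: $- \frac{31400}{3} \approx -10467.0$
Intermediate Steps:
$H{\left(v \right)} = - \frac{20}{v}$ ($H{\left(v \right)} = 2 \left(- \frac{10}{v}\right) = - \frac{20}{v}$)
$X{\left(P \right)} = 3 P \left(59 + P\right)$ ($X{\left(P \right)} = \left(59 + P\right) \left(P + 2 P\right) = \left(59 + P\right) 3 P = 3 P \left(59 + P\right)$)
$R{\left(0,7 \right)} X{\left(H{\left(3 \right)} \right)} = \left(10 - 0\right) 3 \left(- \frac{20}{3}\right) \left(59 - \frac{20}{3}\right) = \left(10 + 0\right) 3 \left(\left(-20\right) \frac{1}{3}\right) \left(59 - \frac{20}{3}\right) = 10 \cdot 3 \left(- \frac{20}{3}\right) \left(59 - \frac{20}{3}\right) = 10 \cdot 3 \left(- \frac{20}{3}\right) \frac{157}{3} = 10 \left(- \frac{3140}{3}\right) = - \frac{31400}{3}$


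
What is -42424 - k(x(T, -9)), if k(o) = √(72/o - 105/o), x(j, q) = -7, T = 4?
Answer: -42424 - √231/7 ≈ -42426.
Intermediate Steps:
k(o) = √33*√(-1/o) (k(o) = √(-33/o) = √33*√(-1/o))
-42424 - k(x(T, -9)) = -42424 - √33*√(-1/(-7)) = -42424 - √33*√(-1*(-⅐)) = -42424 - √33*√(⅐) = -42424 - √33*√7/7 = -42424 - √231/7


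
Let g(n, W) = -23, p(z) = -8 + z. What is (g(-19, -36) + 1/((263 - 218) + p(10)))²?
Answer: 1166400/2209 ≈ 528.02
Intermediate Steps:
(g(-19, -36) + 1/((263 - 218) + p(10)))² = (-23 + 1/((263 - 218) + (-8 + 10)))² = (-23 + 1/(45 + 2))² = (-23 + 1/47)² = (-1080/47)² = 1166400/2209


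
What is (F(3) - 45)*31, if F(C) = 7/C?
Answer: -3968/3 ≈ -1322.7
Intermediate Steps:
(F(3) - 45)*31 = (7/3 - 45)*31 = -128/3*31 = -3968/3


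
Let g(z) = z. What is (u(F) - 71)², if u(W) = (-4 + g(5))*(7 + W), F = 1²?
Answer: 3969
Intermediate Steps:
F = 1
u(W) = 7 + W (u(W) = (-4 + 5)*(7 + W) = 1*(7 + W) = 7 + W)
(u(F) - 71)² = ((7 + 1) - 71)² = (8 - 71)² = (-63)² = 3969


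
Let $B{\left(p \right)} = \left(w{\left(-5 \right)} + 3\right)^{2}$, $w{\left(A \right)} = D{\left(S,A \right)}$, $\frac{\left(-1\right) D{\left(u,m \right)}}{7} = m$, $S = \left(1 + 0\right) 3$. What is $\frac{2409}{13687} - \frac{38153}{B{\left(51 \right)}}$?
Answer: $- \frac{518721515}{19764028} \approx -26.246$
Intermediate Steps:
$S = 3$ ($S = 1 \cdot 3 = 3$)
$D{\left(u,m \right)} = - 7 m$
$w{\left(A \right)} = - 7 A$
$B{\left(p \right)} = 1444$ ($B{\left(p \right)} = \left(\left(-7\right) \left(-5\right) + 3\right)^{2} = \left(35 + 3\right)^{2} = 38^{2} = 1444$)
$\frac{2409}{13687} - \frac{38153}{B{\left(51 \right)}} = \frac{2409}{13687} - \frac{38153}{1444} = - \frac{518721515}{19764028}$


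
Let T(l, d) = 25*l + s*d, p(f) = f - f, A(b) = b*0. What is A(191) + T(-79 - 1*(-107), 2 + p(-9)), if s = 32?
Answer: 764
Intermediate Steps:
A(b) = 0
p(f) = 0
T(l, d) = 25*l + 32*d
A(191) + T(-79 - 1*(-107), 2 + p(-9)) = 0 + (25*(-79 - 1*(-107)) + 32*(2 + 0)) = 0 + (25*(-79 + 107) + 32*2) = 0 + (25*28 + 64) = 0 + (700 + 64) = 0 + 764 = 764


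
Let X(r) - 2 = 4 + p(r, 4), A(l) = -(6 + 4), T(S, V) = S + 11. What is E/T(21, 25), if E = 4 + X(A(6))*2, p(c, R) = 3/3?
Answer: 9/16 ≈ 0.56250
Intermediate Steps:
T(S, V) = 11 + S
p(c, R) = 1 (p(c, R) = 3*(⅓) = 1)
A(l) = -10 (A(l) = -1*10 = -10)
X(r) = 7 (X(r) = 2 + (4 + 1) = 2 + 5 = 7)
E = 18 (E = 4 + 7*2 = 4 + 14 = 18)
E/T(21, 25) = 18/(11 + 21) = 18/32 = 18*(1/32) = 9/16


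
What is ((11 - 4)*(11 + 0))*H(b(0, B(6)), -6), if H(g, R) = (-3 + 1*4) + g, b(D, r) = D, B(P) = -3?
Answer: 77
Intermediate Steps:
H(g, R) = 1 + g (H(g, R) = (-3 + 4) + g = 1 + g)
((11 - 4)*(11 + 0))*H(b(0, B(6)), -6) = ((11 - 4)*(11 + 0))*(1 + 0) = (7*11)*1 = 77*1 = 77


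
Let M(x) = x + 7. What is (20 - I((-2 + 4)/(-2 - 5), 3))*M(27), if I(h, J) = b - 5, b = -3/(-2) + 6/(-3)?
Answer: 867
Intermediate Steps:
b = -1/2 (b = -3*(-1/2) + 6*(-1/3) = 3/2 - 2 = -1/2 ≈ -0.50000)
M(x) = 7 + x
I(h, J) = -11/2 (I(h, J) = -1/2 - 5 = -11/2)
(20 - I((-2 + 4)/(-2 - 5), 3))*M(27) = (20 - 1*(-11/2))*(7 + 27) = (20 + 11/2)*34 = (51/2)*34 = 867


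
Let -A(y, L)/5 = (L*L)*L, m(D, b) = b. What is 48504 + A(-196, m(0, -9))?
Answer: 52149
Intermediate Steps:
A(y, L) = -5*L**3 (A(y, L) = -5*L*L*L = -5*L**2*L = -5*L**3)
48504 + A(-196, m(0, -9)) = 48504 - 5*(-9)**3 = 48504 - 5*(-729) = 48504 + 3645 = 52149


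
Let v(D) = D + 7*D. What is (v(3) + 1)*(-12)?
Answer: -300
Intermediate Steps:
v(D) = 8*D
(v(3) + 1)*(-12) = (8*3 + 1)*(-12) = (24 + 1)*(-12) = 25*(-12) = -300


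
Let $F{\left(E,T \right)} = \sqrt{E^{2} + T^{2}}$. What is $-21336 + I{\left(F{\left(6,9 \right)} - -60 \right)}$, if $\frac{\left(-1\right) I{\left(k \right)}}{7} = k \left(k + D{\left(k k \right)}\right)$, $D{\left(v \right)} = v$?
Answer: $-1706775 - 231777 \sqrt{13} \approx -2.5425 \cdot 10^{6}$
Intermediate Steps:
$I{\left(k \right)} = - 7 k \left(k + k^{2}\right)$ ($I{\left(k \right)} = - 7 k \left(k + k k\right) = - 7 k \left(k + k^{2}\right)$)
$-21336 + I{\left(F{\left(6,9 \right)} - -60 \right)} = -21336 - 7 \left(\sqrt{6^{2} + 9^{2}} - -60\right)^{2} \left(1 + \left(\sqrt{6^{2} + 9^{2}} - -60\right)\right) = -21336 - 7 \left(\sqrt{36 + 81} + 60\right)^{2} \left(1 + \left(\sqrt{36 + 81} + 60\right)\right) = -21336 - 7 \left(\sqrt{117} + 60\right)^{2} \left(1 + \left(\sqrt{117} + 60\right)\right) = -21336 - 7 \left(3 \sqrt{13} + 60\right)^{2} \left(1 + \left(3 \sqrt{13} + 60\right)\right) = -21336 - 7 \left(60 + 3 \sqrt{13}\right)^{2} \left(1 + \left(60 + 3 \sqrt{13}\right)\right) = -21336 - 7 \left(60 + 3 \sqrt{13}\right)^{2} \left(61 + 3 \sqrt{13}\right)$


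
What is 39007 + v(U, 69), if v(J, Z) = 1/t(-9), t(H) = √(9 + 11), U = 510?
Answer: 39007 + √5/10 ≈ 39007.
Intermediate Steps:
t(H) = 2*√5 (t(H) = √20 = 2*√5)
v(J, Z) = √5/10 (v(J, Z) = 1/(2*√5) = √5/10)
39007 + v(U, 69) = 39007 + √5/10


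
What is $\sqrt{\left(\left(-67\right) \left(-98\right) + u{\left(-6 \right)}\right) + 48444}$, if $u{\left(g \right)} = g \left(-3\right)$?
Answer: $2 \sqrt{13757} \approx 234.58$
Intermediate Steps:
$u{\left(g \right)} = - 3 g$
$\sqrt{\left(\left(-67\right) \left(-98\right) + u{\left(-6 \right)}\right) + 48444} = \sqrt{\left(\left(-67\right) \left(-98\right) - -18\right) + 48444} = \sqrt{\left(6566 + 18\right) + 48444} = \sqrt{6584 + 48444} = \sqrt{55028} = 2 \sqrt{13757}$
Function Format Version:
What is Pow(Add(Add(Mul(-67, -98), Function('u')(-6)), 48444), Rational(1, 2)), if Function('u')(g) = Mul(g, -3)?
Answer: Mul(2, Pow(13757, Rational(1, 2))) ≈ 234.58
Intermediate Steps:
Function('u')(g) = Mul(-3, g)
Pow(Add(Add(Mul(-67, -98), Function('u')(-6)), 48444), Rational(1, 2)) = Pow(Add(Add(Mul(-67, -98), Mul(-3, -6)), 48444), Rational(1, 2)) = Pow(Add(Add(6566, 18), 48444), Rational(1, 2)) = Pow(Add(6584, 48444), Rational(1, 2)) = Pow(55028, Rational(1, 2)) = Mul(2, Pow(13757, Rational(1, 2)))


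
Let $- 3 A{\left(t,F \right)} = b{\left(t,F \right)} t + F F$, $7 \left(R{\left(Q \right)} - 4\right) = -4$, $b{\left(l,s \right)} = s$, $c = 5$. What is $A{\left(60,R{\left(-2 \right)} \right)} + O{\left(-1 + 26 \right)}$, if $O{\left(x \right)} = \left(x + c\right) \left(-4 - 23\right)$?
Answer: $- \frac{43242}{49} \approx -882.49$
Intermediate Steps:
$R{\left(Q \right)} = \frac{24}{7}$ ($R{\left(Q \right)} = 4 + \frac{1}{7} \left(-4\right) = 4 - \frac{4}{7} = \frac{24}{7}$)
$A{\left(t,F \right)} = - \frac{F^{2}}{3} - \frac{F t}{3}$ ($A{\left(t,F \right)} = - \frac{F t + F F}{3} = - \frac{F t + F^{2}}{3} = - \frac{F^{2} + F t}{3} = - \frac{F^{2}}{3} - \frac{F t}{3}$)
$O{\left(x \right)} = -135 - 27 x$ ($O{\left(x \right)} = \left(x + 5\right) \left(-4 - 23\right) = \left(5 + x\right) \left(-27\right) = -135 - 27 x$)
$A{\left(60,R{\left(-2 \right)} \right)} + O{\left(-1 + 26 \right)} = \frac{1}{3} \cdot \frac{24}{7} \left(\left(-1\right) \frac{24}{7} - 60\right) - \left(135 + 27 \left(-1 + 26\right)\right) = \frac{1}{3} \cdot \frac{24}{7} \left(- \frac{24}{7} - 60\right) - 810 = \frac{1}{3} \cdot \frac{24}{7} \left(- \frac{444}{7}\right) - 810 = - \frac{3552}{49} - 810 = - \frac{43242}{49}$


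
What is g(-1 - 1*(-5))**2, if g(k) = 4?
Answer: 16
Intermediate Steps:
g(-1 - 1*(-5))**2 = 4**2 = 16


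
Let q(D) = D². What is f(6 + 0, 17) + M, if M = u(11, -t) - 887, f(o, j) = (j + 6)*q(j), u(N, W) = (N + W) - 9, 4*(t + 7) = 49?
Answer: 23027/4 ≈ 5756.8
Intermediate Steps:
t = 21/4 (t = -7 + (¼)*49 = -7 + 49/4 = 21/4 ≈ 5.2500)
u(N, W) = -9 + N + W
f(o, j) = j²*(6 + j) (f(o, j) = (j + 6)*j² = (6 + j)*j² = j²*(6 + j))
M = -3561/4 (M = (-9 + 11 - 1*21/4) - 887 = (-9 + 11 - 21/4) - 887 = -13/4 - 887 = -3561/4 ≈ -890.25)
f(6 + 0, 17) + M = 17²*(6 + 17) - 3561/4 = 289*23 - 3561/4 = 6647 - 3561/4 = 23027/4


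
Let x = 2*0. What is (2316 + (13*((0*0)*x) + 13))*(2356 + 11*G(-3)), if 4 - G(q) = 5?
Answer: 5461505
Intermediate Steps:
G(q) = -1 (G(q) = 4 - 1*5 = 4 - 5 = -1)
x = 0
(2316 + (13*((0*0)*x) + 13))*(2356 + 11*G(-3)) = (2316 + (13*((0*0)*0) + 13))*(2356 + 11*(-1)) = (2316 + (13*(0*0) + 13))*(2356 - 11) = (2316 + (13*0 + 13))*2345 = (2316 + (0 + 13))*2345 = (2316 + 13)*2345 = 2329*2345 = 5461505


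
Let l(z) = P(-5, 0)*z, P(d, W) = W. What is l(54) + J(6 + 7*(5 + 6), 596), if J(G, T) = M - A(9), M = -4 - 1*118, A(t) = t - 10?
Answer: -121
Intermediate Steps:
A(t) = -10 + t
M = -122 (M = -4 - 118 = -122)
J(G, T) = -121 (J(G, T) = -122 - (-10 + 9) = -122 - 1*(-1) = -122 + 1 = -121)
l(z) = 0 (l(z) = 0*z = 0)
l(54) + J(6 + 7*(5 + 6), 596) = 0 - 121 = -121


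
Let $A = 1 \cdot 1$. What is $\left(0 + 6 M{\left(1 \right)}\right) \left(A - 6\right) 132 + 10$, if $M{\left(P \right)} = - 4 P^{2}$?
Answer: $15850$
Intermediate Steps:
$A = 1$
$\left(0 + 6 M{\left(1 \right)}\right) \left(A - 6\right) 132 + 10 = \left(0 + 6 \left(- 4 \cdot 1^{2}\right)\right) \left(1 - 6\right) 132 + 10 = \left(0 + 6 \left(\left(-4\right) 1\right)\right) \left(-5\right) 132 + 10 = \left(0 + 6 \left(-4\right)\right) \left(-5\right) 132 + 10 = \left(0 - 24\right) \left(-5\right) 132 + 10 = \left(-24\right) \left(-5\right) 132 + 10 = 120 \cdot 132 + 10 = 15840 + 10 = 15850$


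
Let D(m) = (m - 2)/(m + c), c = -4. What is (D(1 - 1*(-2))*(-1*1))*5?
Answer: 5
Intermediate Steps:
D(m) = (-2 + m)/(-4 + m) (D(m) = (m - 2)/(m - 4) = (-2 + m)/(-4 + m))
(D(1 - 1*(-2))*(-1*1))*5 = (((-2 + (1 - 1*(-2)))/(-4 + (1 - 1*(-2))))*(-1*1))*5 = (((-2 + (1 + 2))/(-4 + (1 + 2)))*(-1))*5 = (((-2 + 3)/(-4 + 3))*(-1))*5 = ((1/(-1))*(-1))*5 = (-1*1*(-1))*5 = -1*(-1)*5 = 1*5 = 5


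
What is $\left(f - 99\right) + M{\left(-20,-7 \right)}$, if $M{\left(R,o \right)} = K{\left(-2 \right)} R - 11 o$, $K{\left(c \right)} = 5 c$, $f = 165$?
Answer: $343$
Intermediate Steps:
$M{\left(R,o \right)} = - 11 o - 10 R$ ($M{\left(R,o \right)} = 5 \left(-2\right) R - 11 o = - 10 R - 11 o = - 11 o - 10 R$)
$\left(f - 99\right) + M{\left(-20,-7 \right)} = \left(165 - 99\right) - -277 = \left(165 - 99\right) + \left(77 + 200\right) = 66 + 277 = 343$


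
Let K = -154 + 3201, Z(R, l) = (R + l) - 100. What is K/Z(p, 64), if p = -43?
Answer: -3047/79 ≈ -38.570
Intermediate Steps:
Z(R, l) = -100 + R + l
K = 3047
K/Z(p, 64) = 3047/(-100 - 43 + 64) = 3047/(-79) = 3047*(-1/79) = -3047/79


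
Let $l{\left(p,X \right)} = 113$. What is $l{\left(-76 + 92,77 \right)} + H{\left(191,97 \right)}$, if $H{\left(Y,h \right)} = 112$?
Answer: $225$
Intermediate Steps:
$l{\left(-76 + 92,77 \right)} + H{\left(191,97 \right)} = 113 + 112 = 225$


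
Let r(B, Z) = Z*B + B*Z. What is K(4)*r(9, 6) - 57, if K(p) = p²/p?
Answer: 375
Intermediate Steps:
r(B, Z) = 2*B*Z (r(B, Z) = B*Z + B*Z = 2*B*Z)
K(p) = p
K(4)*r(9, 6) - 57 = 4*(2*9*6) - 57 = 4*108 - 57 = 432 - 57 = 375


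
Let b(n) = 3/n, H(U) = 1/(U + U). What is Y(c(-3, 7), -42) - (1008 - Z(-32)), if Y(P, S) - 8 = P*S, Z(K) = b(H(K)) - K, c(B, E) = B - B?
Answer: -1160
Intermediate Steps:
c(B, E) = 0
H(U) = 1/(2*U)
Z(K) = 5*K (Z(K) = 3/((1/(2*K))) - K = 3*(2*K) - K = 6*K - K = 5*K)
Y(P, S) = 8 + P*S
Y(c(-3, 7), -42) - (1008 - Z(-32)) = (8 + 0*(-42)) - (1008 - 5*(-32)) = (8 + 0) - (1008 - 1*(-160)) = 8 - (1008 + 160) = 8 - 1*1168 = 8 - 1168 = -1160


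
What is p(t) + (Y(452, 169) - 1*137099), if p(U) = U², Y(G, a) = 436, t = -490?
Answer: 103437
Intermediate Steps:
p(t) + (Y(452, 169) - 1*137099) = (-490)² + (436 - 1*137099) = 240100 + (436 - 137099) = 240100 - 136663 = 103437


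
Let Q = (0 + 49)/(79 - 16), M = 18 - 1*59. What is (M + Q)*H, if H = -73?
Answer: 26426/9 ≈ 2936.2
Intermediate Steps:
M = -41 (M = 18 - 59 = -41)
Q = 7/9 (Q = 49/63 = 49*(1/63) = 7/9 ≈ 0.77778)
(M + Q)*H = (-41 + 7/9)*(-73) = -362/9*(-73) = 26426/9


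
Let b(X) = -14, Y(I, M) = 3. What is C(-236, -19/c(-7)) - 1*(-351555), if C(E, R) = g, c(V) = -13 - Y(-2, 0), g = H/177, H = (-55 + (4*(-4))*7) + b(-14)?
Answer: 62225054/177 ≈ 3.5155e+5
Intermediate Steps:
H = -181 (H = (-55 + (4*(-4))*7) - 14 = (-55 - 16*7) - 14 = (-55 - 112) - 14 = -167 - 14 = -181)
g = -181/177 ≈ -1.0226
c(V) = -16 (c(V) = -13 - 1*3 = -13 - 3 = -16)
C(E, R) = -181/177
C(-236, -19/c(-7)) - 1*(-351555) = -181/177 - 1*(-351555) = -181/177 + 351555 = 62225054/177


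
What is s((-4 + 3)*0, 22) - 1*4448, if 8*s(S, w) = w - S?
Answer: -17781/4 ≈ -4445.3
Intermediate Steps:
s(S, w) = -S/8 + w/8 (s(S, w) = (w - S)/8 = -S/8 + w/8)
s((-4 + 3)*0, 22) - 1*4448 = (-(-4 + 3)*0/8 + (⅛)*22) - 1*4448 = (-(-1)*0/8 + 11/4) - 4448 = (-⅛*0 + 11/4) - 4448 = (0 + 11/4) - 4448 = 11/4 - 4448 = -17781/4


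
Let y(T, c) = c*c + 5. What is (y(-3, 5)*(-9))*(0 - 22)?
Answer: 5940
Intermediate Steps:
y(T, c) = 5 + c**2 (y(T, c) = c**2 + 5 = 5 + c**2)
(y(-3, 5)*(-9))*(0 - 22) = ((5 + 5**2)*(-9))*(0 - 22) = ((5 + 25)*(-9))*(-22) = (30*(-9))*(-22) = -270*(-22) = 5940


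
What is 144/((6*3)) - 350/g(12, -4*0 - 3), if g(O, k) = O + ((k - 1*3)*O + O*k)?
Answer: 559/48 ≈ 11.646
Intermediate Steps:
g(O, k) = O + O*k + O*(-3 + k) (g(O, k) = O + ((k - 3)*O + O*k) = O + ((-3 + k)*O + O*k) = O + (O*(-3 + k) + O*k) = O + (O*k + O*(-3 + k)) = O + O*k + O*(-3 + k))
144/((6*3)) - 350/g(12, -4*0 - 3) = 144/((6*3)) - 350*1/(24*(-1 + (-4*0 - 3))) = 144/18 - 350*1/(24*(-1 + (0 - 3))) = 144*(1/18) - 350*1/(24*(-1 - 3)) = 8 - 350/(2*12*(-4)) = 8 - 350/(-96) = 8 - 350*(-1/96) = 8 + 175/48 = 559/48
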